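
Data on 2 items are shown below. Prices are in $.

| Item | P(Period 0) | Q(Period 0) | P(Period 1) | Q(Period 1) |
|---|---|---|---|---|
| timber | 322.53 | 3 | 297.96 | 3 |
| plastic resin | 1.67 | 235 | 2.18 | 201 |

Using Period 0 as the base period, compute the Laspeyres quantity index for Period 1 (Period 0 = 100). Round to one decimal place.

Laspeyres quantity index uses base-period prices as weights.
ΣP(Period 0)·Q(Period 1) = 322.53×3 + 1.67×201 = 967.59 + 335.67 = 1303.26
ΣP(Period 0)·Q(Period 0) = 322.53×3 + 1.67×235 = 967.59 + 392.45 = 1360.04
Index = 1303.26 / 1360.04 × 100 = 95.8251

95.8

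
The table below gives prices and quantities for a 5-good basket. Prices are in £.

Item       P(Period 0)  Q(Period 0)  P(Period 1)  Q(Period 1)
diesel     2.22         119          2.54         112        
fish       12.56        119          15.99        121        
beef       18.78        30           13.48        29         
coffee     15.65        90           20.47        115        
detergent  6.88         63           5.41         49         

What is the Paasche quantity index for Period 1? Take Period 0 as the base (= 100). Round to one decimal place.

Paasche quantity index uses current-period prices as weights.
ΣP(Period 1)·Q(Period 1) = 2.54×112 + 15.99×121 + 13.48×29 + 20.47×115 + 5.41×49 = 284.48 + 1934.79 + 390.92 + 2354.05 + 265.09 = 5229.33
ΣP(Period 1)·Q(Period 0) = 2.54×119 + 15.99×119 + 13.48×30 + 20.47×90 + 5.41×63 = 302.26 + 1902.81 + 404.4 + 1842.3 + 340.83 = 4792.6
Index = 5229.33 / 4792.6 × 100 = 109.1126

109.1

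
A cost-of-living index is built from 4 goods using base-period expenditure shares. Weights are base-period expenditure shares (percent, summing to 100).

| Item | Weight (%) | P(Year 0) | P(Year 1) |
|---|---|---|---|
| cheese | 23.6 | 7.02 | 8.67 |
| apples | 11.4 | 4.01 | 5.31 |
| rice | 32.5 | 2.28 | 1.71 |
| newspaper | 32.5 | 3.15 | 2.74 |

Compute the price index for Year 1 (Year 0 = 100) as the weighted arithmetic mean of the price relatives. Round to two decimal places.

cheese: 23.6 × (8.67/7.02) = 23.6 × 1.235043 = 29.1470
apples: 11.4 × (5.31/4.01) = 11.4 × 1.324190 = 15.0958
rice: 32.5 × (1.71/2.28) = 32.5 × 0.750000 = 24.3750
newspaper: 32.5 × (2.74/3.15) = 32.5 × 0.869841 = 28.2698
Index = Σ wᵢ·(p₁ᵢ/p₀ᵢ) = 29.1470 + 15.0958 + 24.3750 + 28.2698 = 96.8876

96.89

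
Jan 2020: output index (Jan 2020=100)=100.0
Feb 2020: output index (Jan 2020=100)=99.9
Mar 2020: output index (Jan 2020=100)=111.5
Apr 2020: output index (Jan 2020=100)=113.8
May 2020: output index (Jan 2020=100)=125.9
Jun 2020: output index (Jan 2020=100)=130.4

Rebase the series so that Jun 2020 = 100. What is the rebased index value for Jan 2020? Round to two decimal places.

Rebased(Jan 2020) = 100.0 / 130.4 × 100 = 76.6871

76.69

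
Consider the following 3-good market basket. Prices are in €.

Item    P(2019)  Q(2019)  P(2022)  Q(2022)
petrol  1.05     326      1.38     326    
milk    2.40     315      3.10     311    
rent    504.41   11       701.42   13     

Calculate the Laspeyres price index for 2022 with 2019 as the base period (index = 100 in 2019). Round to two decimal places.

137.54

Laspeyres price index uses base-period quantities as weights.
ΣP(2022)·Q(2019) = 1.38×326 + 3.10×315 + 701.42×11 = 449.88 + 976.5 + 7715.62 = 9142
ΣP(2019)·Q(2019) = 1.05×326 + 2.40×315 + 504.41×11 = 342.3 + 756 + 5548.51 = 6646.81
Index = 9142 / 6646.81 × 100 = 137.5397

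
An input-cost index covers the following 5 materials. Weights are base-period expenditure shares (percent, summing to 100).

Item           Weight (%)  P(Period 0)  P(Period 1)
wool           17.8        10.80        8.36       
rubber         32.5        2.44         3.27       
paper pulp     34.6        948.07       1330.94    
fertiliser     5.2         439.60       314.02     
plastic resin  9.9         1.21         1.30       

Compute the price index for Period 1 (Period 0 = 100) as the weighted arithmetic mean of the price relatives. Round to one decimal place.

120.3

wool: 17.8 × (8.36/10.80) = 17.8 × 0.774074 = 13.7785
rubber: 32.5 × (3.27/2.44) = 32.5 × 1.340164 = 43.5553
paper pulp: 34.6 × (1330.94/948.07) = 34.6 × 1.403841 = 48.5729
fertiliser: 5.2 × (314.02/439.60) = 5.2 × 0.714331 = 3.7145
plastic resin: 9.9 × (1.30/1.21) = 9.9 × 1.074380 = 10.6364
Index = Σ wᵢ·(p₁ᵢ/p₀ᵢ) = 13.7785 + 43.5553 + 48.5729 + 3.7145 + 10.6364 = 120.2576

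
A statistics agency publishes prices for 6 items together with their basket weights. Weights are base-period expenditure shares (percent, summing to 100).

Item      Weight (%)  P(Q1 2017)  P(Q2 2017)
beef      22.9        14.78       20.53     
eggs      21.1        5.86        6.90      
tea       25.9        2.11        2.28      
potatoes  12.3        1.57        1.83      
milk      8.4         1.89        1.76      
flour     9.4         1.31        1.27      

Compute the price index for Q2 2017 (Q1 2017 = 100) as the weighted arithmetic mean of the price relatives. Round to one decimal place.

115.9

beef: 22.9 × (20.53/14.78) = 22.9 × 1.389039 = 31.8090
eggs: 21.1 × (6.90/5.86) = 21.1 × 1.177474 = 24.8447
tea: 25.9 × (2.28/2.11) = 25.9 × 1.080569 = 27.9867
potatoes: 12.3 × (1.83/1.57) = 12.3 × 1.165605 = 14.3369
milk: 8.4 × (1.76/1.89) = 8.4 × 0.931217 = 7.8222
flour: 9.4 × (1.27/1.31) = 9.4 × 0.969466 = 9.1130
Index = Σ wᵢ·(p₁ᵢ/p₀ᵢ) = 31.8090 + 24.8447 + 27.9867 + 14.3369 + 7.8222 + 9.1130 = 115.9126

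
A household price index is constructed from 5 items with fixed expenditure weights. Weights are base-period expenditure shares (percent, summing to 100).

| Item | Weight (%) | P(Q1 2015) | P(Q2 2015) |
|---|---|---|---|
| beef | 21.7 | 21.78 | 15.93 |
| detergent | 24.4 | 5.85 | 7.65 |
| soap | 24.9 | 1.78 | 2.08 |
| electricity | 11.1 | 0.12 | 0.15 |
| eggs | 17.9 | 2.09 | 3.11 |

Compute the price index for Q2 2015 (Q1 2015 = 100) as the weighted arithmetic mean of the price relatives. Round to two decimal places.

117.39

beef: 21.7 × (15.93/21.78) = 21.7 × 0.731405 = 15.8715
detergent: 24.4 × (7.65/5.85) = 24.4 × 1.307692 = 31.9077
soap: 24.9 × (2.08/1.78) = 24.9 × 1.168539 = 29.0966
electricity: 11.1 × (0.15/0.12) = 11.1 × 1.250000 = 13.8750
eggs: 17.9 × (3.11/2.09) = 17.9 × 1.488038 = 26.6359
Index = Σ wᵢ·(p₁ᵢ/p₀ᵢ) = 15.8715 + 31.9077 + 29.0966 + 13.8750 + 26.6359 = 117.3867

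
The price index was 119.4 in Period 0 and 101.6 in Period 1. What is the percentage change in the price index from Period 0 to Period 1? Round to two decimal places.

-14.91%

Change = (101.6 − 119.4) / 119.4 × 100
       = -17.8 / 119.4 × 100 = -14.9079%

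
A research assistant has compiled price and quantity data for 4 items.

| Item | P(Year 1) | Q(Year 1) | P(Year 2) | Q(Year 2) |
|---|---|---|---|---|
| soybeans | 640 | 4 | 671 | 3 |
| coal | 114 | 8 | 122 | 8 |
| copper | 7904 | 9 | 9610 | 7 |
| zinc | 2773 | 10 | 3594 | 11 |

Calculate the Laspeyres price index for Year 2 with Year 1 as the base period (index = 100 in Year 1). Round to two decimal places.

Laspeyres price index uses base-period quantities as weights.
ΣP(Year 2)·Q(Year 1) = 671×4 + 122×8 + 9610×9 + 3594×10 = 2684 + 976 + 86490 + 35940 = 126090
ΣP(Year 1)·Q(Year 1) = 640×4 + 114×8 + 7904×9 + 2773×10 = 2560 + 912 + 71136 + 27730 = 102338
Index = 126090 / 102338 × 100 = 123.2094

123.21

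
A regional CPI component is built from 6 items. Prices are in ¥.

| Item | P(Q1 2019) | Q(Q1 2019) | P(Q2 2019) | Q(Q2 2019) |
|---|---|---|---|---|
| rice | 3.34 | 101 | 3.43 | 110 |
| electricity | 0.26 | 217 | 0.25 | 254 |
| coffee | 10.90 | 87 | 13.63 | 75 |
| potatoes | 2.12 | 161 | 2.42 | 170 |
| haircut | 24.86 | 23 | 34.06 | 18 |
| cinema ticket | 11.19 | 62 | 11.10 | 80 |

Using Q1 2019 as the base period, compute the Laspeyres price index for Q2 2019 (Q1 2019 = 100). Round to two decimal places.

116.91

Laspeyres price index uses base-period quantities as weights.
ΣP(Q2 2019)·Q(Q1 2019) = 3.43×101 + 0.25×217 + 13.63×87 + 2.42×161 + 34.06×23 + 11.10×62 = 346.43 + 54.25 + 1185.81 + 389.62 + 783.38 + 688.2 = 3447.69
ΣP(Q1 2019)·Q(Q1 2019) = 3.34×101 + 0.26×217 + 10.90×87 + 2.12×161 + 24.86×23 + 11.19×62 = 337.34 + 56.42 + 948.3 + 341.32 + 571.78 + 693.78 = 2948.94
Index = 3447.69 / 2948.94 × 100 = 116.9129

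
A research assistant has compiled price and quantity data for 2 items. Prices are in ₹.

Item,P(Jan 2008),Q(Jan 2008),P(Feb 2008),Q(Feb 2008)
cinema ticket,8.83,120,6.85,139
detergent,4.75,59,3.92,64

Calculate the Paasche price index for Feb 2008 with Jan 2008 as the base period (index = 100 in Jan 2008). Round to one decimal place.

Paasche price index uses current-period quantities as weights.
ΣP(Feb 2008)·Q(Feb 2008) = 6.85×139 + 3.92×64 = 952.15 + 250.88 = 1203.03
ΣP(Jan 2008)·Q(Feb 2008) = 8.83×139 + 4.75×64 = 1227.37 + 304 = 1531.37
Index = 1203.03 / 1531.37 × 100 = 78.5591

78.6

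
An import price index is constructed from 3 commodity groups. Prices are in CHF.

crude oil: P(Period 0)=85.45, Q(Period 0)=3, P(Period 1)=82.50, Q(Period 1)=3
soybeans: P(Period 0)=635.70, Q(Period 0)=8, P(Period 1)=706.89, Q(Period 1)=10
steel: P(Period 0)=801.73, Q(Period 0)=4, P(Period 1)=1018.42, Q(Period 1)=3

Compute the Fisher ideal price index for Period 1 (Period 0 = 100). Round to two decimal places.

115.85

Laspeyres component (base-period weights):
ΣP(Period 1)Q(Period 0) = 82.50×3 + 706.89×8 + 1018.42×4 = 247.5 + 5655.12 + 4073.68 = 9976.3
ΣP(Period 0)Q(Period 0) = 85.45×3 + 635.70×8 + 801.73×4 = 256.35 + 5085.6 + 3206.92 = 8548.87
L = 9976.3 / 8548.87 × 100 = 116.6973
Paasche component (current-period weights):
ΣP(Period 1)Q(Period 1) = 82.50×3 + 706.89×10 + 1018.42×3 = 247.5 + 7068.9 + 3055.26 = 10371.66
ΣP(Period 0)Q(Period 1) = 85.45×3 + 635.70×10 + 801.73×3 = 256.35 + 6357 + 2405.19 = 9018.54
P = 10371.66 / 9018.54 × 100 = 115.0038
Fisher = √(L × P) = √(116.6973 × 115.0038) = 115.8474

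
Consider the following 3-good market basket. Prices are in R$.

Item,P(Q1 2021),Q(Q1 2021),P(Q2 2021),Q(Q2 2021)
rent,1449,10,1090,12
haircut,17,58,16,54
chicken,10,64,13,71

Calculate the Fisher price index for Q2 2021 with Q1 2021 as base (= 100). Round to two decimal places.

78.37

Laspeyres component (base-period weights):
ΣP(Q2 2021)Q(Q1 2021) = 1090×10 + 16×58 + 13×64 = 10900 + 928 + 832 = 12660
ΣP(Q1 2021)Q(Q1 2021) = 1449×10 + 17×58 + 10×64 = 14490 + 986 + 640 = 16116
L = 12660 / 16116 × 100 = 78.5555
Paasche component (current-period weights):
ΣP(Q2 2021)Q(Q2 2021) = 1090×12 + 16×54 + 13×71 = 13080 + 864 + 923 = 14867
ΣP(Q1 2021)Q(Q2 2021) = 1449×12 + 17×54 + 10×71 = 17388 + 918 + 710 = 19016
P = 14867 / 19016 × 100 = 78.1815
Fisher = √(L × P) = √(78.5555 × 78.1815) = 78.3683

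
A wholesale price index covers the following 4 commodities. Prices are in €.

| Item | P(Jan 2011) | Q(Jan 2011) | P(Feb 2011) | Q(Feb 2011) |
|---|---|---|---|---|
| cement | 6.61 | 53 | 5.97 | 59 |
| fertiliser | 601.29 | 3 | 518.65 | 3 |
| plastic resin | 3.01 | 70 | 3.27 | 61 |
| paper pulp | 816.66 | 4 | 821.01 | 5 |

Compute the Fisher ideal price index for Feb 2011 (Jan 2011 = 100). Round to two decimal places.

95.89

Laspeyres component (base-period weights):
ΣP(Feb 2011)Q(Jan 2011) = 5.97×53 + 518.65×3 + 3.27×70 + 821.01×4 = 316.41 + 1555.95 + 228.9 + 3284.04 = 5385.3
ΣP(Jan 2011)Q(Jan 2011) = 6.61×53 + 601.29×3 + 3.01×70 + 816.66×4 = 350.33 + 1803.87 + 210.7 + 3266.64 = 5631.54
L = 5385.3 / 5631.54 × 100 = 95.6275
Paasche component (current-period weights):
ΣP(Feb 2011)Q(Feb 2011) = 5.97×59 + 518.65×3 + 3.27×61 + 821.01×5 = 352.23 + 1555.95 + 199.47 + 4105.05 = 6212.7
ΣP(Jan 2011)Q(Feb 2011) = 6.61×59 + 601.29×3 + 3.01×61 + 816.66×5 = 389.99 + 1803.87 + 183.61 + 4083.3 = 6460.77
P = 6212.7 / 6460.77 × 100 = 96.1604
Fisher = √(L × P) = √(95.6275 × 96.1604) = 95.8936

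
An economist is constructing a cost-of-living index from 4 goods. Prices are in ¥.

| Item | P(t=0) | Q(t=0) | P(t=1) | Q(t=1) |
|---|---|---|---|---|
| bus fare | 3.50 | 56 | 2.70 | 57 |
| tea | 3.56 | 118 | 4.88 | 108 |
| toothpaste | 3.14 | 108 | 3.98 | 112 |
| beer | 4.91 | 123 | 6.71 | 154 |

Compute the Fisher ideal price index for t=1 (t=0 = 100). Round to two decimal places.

127.41

Laspeyres component (base-period weights):
ΣP(t=1)Q(t=0) = 2.70×56 + 4.88×118 + 3.98×108 + 6.71×123 = 151.2 + 575.84 + 429.84 + 825.33 = 1982.21
ΣP(t=0)Q(t=0) = 3.50×56 + 3.56×118 + 3.14×108 + 4.91×123 = 196 + 420.08 + 339.12 + 603.93 = 1559.13
L = 1982.21 / 1559.13 × 100 = 127.1356
Paasche component (current-period weights):
ΣP(t=1)Q(t=1) = 2.70×57 + 4.88×108 + 3.98×112 + 6.71×154 = 153.9 + 527.04 + 445.76 + 1033.34 = 2160.04
ΣP(t=0)Q(t=1) = 3.50×57 + 3.56×108 + 3.14×112 + 4.91×154 = 199.5 + 384.48 + 351.68 + 756.14 = 1691.8
P = 2160.04 / 1691.8 × 100 = 127.6770
Fisher = √(L × P) = √(127.1356 × 127.6770) = 127.4061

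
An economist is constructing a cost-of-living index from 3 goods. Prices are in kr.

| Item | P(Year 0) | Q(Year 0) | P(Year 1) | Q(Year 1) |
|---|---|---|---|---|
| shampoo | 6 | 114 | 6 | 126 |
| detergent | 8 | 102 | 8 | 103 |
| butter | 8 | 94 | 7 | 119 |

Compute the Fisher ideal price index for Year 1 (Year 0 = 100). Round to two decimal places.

Laspeyres component (base-period weights):
ΣP(Year 1)Q(Year 0) = 6×114 + 8×102 + 7×94 = 684 + 816 + 658 = 2158
ΣP(Year 0)Q(Year 0) = 6×114 + 8×102 + 8×94 = 684 + 816 + 752 = 2252
L = 2158 / 2252 × 100 = 95.8259
Paasche component (current-period weights):
ΣP(Year 1)Q(Year 1) = 6×126 + 8×103 + 7×119 = 756 + 824 + 833 = 2413
ΣP(Year 0)Q(Year 1) = 6×126 + 8×103 + 8×119 = 756 + 824 + 952 = 2532
P = 2413 / 2532 × 100 = 95.3002
Fisher = √(L × P) = √(95.8259 × 95.3002) = 95.5627

95.56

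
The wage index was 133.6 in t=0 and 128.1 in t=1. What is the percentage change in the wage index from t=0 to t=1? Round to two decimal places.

Change = (128.1 − 133.6) / 133.6 × 100
       = -5.5 / 133.6 × 100 = -4.1168%

-4.12%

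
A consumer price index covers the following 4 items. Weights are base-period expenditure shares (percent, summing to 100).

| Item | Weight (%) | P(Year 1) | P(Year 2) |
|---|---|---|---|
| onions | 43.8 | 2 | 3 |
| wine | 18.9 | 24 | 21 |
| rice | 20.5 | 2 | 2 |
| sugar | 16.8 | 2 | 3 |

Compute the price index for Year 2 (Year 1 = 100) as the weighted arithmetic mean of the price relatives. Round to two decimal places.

127.94

onions: 43.8 × (3/2) = 43.8 × 1.500000 = 65.7000
wine: 18.9 × (21/24) = 18.9 × 0.875000 = 16.5375
rice: 20.5 × (2/2) = 20.5 × 1.000000 = 20.5000
sugar: 16.8 × (3/2) = 16.8 × 1.500000 = 25.2000
Index = Σ wᵢ·(p₁ᵢ/p₀ᵢ) = 65.7000 + 16.5375 + 20.5000 + 25.2000 = 127.9375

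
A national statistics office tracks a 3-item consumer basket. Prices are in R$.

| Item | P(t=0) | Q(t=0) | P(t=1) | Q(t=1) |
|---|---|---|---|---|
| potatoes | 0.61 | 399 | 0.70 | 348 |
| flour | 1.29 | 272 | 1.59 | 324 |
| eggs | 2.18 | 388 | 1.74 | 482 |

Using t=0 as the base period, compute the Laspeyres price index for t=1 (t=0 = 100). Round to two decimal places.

96.31

Laspeyres price index uses base-period quantities as weights.
ΣP(t=1)·Q(t=0) = 0.70×399 + 1.59×272 + 1.74×388 = 279.3 + 432.48 + 675.12 = 1386.9
ΣP(t=0)·Q(t=0) = 0.61×399 + 1.29×272 + 2.18×388 = 243.39 + 350.88 + 845.84 = 1440.11
Index = 1386.9 / 1440.11 × 100 = 96.3051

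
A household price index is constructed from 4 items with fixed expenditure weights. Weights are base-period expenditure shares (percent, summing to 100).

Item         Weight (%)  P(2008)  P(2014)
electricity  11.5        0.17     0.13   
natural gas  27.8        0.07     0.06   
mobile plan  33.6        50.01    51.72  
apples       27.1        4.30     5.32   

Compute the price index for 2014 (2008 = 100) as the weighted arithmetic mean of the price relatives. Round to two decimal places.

electricity: 11.5 × (0.13/0.17) = 11.5 × 0.764706 = 8.7941
natural gas: 27.8 × (0.06/0.07) = 27.8 × 0.857143 = 23.8286
mobile plan: 33.6 × (51.72/50.01) = 33.6 × 1.034193 = 34.7489
apples: 27.1 × (5.32/4.30) = 27.1 × 1.237209 = 33.5284
Index = Σ wᵢ·(p₁ᵢ/p₀ᵢ) = 8.7941 + 23.8286 + 34.7489 + 33.5284 = 100.9000

100.90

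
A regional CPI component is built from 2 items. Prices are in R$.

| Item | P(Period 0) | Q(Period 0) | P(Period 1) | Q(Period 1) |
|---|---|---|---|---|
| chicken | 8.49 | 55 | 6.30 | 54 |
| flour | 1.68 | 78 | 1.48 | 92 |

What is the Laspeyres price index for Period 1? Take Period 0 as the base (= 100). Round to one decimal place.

77.2

Laspeyres price index uses base-period quantities as weights.
ΣP(Period 1)·Q(Period 0) = 6.30×55 + 1.48×78 = 346.5 + 115.44 = 461.94
ΣP(Period 0)·Q(Period 0) = 8.49×55 + 1.68×78 = 466.95 + 131.04 = 597.99
Index = 461.94 / 597.99 × 100 = 77.2488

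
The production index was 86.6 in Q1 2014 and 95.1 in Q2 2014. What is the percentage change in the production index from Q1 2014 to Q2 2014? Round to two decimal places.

9.82%

Change = (95.1 − 86.6) / 86.6 × 100
       = 8.5 / 86.6 × 100 = 9.8152%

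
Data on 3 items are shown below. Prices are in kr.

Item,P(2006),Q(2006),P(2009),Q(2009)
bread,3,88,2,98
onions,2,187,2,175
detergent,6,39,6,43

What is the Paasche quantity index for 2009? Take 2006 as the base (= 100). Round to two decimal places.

Paasche quantity index uses current-period prices as weights.
ΣP(2009)·Q(2009) = 2×98 + 2×175 + 6×43 = 196 + 350 + 258 = 804
ΣP(2009)·Q(2006) = 2×88 + 2×187 + 6×39 = 176 + 374 + 234 = 784
Index = 804 / 784 × 100 = 102.5510

102.55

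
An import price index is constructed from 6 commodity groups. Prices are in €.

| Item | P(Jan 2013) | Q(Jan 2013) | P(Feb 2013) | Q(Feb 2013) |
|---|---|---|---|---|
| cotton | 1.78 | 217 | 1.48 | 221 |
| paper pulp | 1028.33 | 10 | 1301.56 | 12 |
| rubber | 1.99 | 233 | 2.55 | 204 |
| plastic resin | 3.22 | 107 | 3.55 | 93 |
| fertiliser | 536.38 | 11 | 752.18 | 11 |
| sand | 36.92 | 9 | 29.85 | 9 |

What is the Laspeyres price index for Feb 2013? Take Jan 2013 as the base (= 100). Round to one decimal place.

Laspeyres price index uses base-period quantities as weights.
ΣP(Feb 2013)·Q(Jan 2013) = 1.48×217 + 1301.56×10 + 2.55×233 + 3.55×107 + 752.18×11 + 29.85×9 = 321.16 + 13015.6 + 594.15 + 379.85 + 8273.98 + 268.65 = 22853.39
ΣP(Jan 2013)·Q(Jan 2013) = 1.78×217 + 1028.33×10 + 1.99×233 + 3.22×107 + 536.38×11 + 36.92×9 = 386.26 + 10283.3 + 463.67 + 344.54 + 5900.18 + 332.28 = 17710.23
Index = 22853.39 / 17710.23 × 100 = 129.0406

129.0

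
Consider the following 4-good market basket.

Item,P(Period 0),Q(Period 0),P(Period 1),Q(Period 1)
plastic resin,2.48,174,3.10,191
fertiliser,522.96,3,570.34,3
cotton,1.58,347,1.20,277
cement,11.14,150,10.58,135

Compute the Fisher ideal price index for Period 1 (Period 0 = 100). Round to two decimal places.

Laspeyres component (base-period weights):
ΣP(Period 1)Q(Period 0) = 3.10×174 + 570.34×3 + 1.20×347 + 10.58×150 = 539.4 + 1711.02 + 416.4 + 1587 = 4253.82
ΣP(Period 0)Q(Period 0) = 2.48×174 + 522.96×3 + 1.58×347 + 11.14×150 = 431.52 + 1568.88 + 548.26 + 1671 = 4219.66
L = 4253.82 / 4219.66 × 100 = 100.8095
Paasche component (current-period weights):
ΣP(Period 1)Q(Period 1) = 3.10×191 + 570.34×3 + 1.20×277 + 10.58×135 = 592.1 + 1711.02 + 332.4 + 1428.3 = 4063.82
ΣP(Period 0)Q(Period 1) = 2.48×191 + 522.96×3 + 1.58×277 + 11.14×135 = 473.68 + 1568.88 + 437.66 + 1503.9 = 3984.12
P = 4063.82 / 3984.12 × 100 = 102.0004
Fisher = √(L × P) = √(100.8095 × 102.0004) = 101.4032

101.40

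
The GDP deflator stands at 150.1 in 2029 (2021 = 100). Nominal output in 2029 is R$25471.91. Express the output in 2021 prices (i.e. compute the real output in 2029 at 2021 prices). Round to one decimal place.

16970.0

Real = Nominal ÷ (Index/100) = 25471.91 ÷ (150.1/100)
     = 25471.91 ÷ 1.501 = 16969.9600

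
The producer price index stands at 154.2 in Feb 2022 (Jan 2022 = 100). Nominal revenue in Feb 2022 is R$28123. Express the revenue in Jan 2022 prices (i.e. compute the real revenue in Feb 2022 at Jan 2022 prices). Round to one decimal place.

Real = Nominal ÷ (Index/100) = 28123 ÷ (154.2/100)
     = 28123 ÷ 1.542 = 18238.0026

18238.0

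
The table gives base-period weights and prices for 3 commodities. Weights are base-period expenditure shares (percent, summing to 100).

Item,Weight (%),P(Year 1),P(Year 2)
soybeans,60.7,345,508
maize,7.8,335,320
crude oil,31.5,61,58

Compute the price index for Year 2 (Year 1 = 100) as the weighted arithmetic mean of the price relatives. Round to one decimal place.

126.8

soybeans: 60.7 × (508/345) = 60.7 × 1.472464 = 89.3786
maize: 7.8 × (320/335) = 7.8 × 0.955224 = 7.4507
crude oil: 31.5 × (58/61) = 31.5 × 0.950820 = 29.9508
Index = Σ wᵢ·(p₁ᵢ/p₀ᵢ) = 89.3786 + 7.4507 + 29.9508 = 126.7801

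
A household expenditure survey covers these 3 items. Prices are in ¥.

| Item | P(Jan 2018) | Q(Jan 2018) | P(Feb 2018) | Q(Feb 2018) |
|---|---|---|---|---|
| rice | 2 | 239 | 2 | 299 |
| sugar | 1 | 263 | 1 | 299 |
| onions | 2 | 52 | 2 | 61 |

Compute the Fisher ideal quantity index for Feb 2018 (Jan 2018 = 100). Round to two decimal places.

120.59

Laspeyres component (base-period weights):
ΣP(Jan 2018)Q(Feb 2018) = 2×299 + 1×299 + 2×61 = 598 + 299 + 122 = 1019
ΣP(Jan 2018)Q(Jan 2018) = 2×239 + 1×263 + 2×52 = 478 + 263 + 104 = 845
L = 1019 / 845 × 100 = 120.5917
Paasche component (current-period weights):
ΣP(Feb 2018)Q(Feb 2018) = 2×299 + 1×299 + 2×61 = 598 + 299 + 122 = 1019
ΣP(Feb 2018)Q(Jan 2018) = 2×239 + 1×263 + 2×52 = 478 + 263 + 104 = 845
P = 1019 / 845 × 100 = 120.5917
Fisher = √(L × P) = √(120.5917 × 120.5917) = 120.5917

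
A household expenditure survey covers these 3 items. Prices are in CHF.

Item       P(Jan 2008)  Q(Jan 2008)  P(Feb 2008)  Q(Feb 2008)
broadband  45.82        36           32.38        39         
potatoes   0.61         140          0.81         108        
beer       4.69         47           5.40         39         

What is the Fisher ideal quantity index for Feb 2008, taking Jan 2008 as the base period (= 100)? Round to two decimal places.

Laspeyres component (base-period weights):
ΣP(Jan 2008)Q(Feb 2008) = 45.82×39 + 0.61×108 + 4.69×39 = 1786.98 + 65.88 + 182.91 = 2035.77
ΣP(Jan 2008)Q(Jan 2008) = 45.82×36 + 0.61×140 + 4.69×47 = 1649.52 + 85.4 + 220.43 = 1955.35
L = 2035.77 / 1955.35 × 100 = 104.1128
Paasche component (current-period weights):
ΣP(Feb 2008)Q(Feb 2008) = 32.38×39 + 0.81×108 + 5.40×39 = 1262.82 + 87.48 + 210.6 = 1560.9
ΣP(Feb 2008)Q(Jan 2008) = 32.38×36 + 0.81×140 + 5.40×47 = 1165.68 + 113.4 + 253.8 = 1532.88
P = 1560.9 / 1532.88 × 100 = 101.8279
Fisher = √(L × P) = √(104.1128 × 101.8279) = 102.9640

102.96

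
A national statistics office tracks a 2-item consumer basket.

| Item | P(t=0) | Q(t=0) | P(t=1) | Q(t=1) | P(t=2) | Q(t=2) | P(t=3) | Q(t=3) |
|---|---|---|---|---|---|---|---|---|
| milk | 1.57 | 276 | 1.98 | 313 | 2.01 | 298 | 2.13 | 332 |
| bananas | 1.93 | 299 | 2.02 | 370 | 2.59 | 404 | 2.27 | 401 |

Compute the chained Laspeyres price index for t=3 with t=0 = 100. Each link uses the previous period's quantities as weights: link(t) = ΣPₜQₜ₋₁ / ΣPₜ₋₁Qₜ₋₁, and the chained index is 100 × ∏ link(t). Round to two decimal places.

124.70

Link t=0→t=1:
ΣP(t=1)Q(t=0) = 1.98×276 + 2.02×299 = 546.48 + 603.98 = 1150.46
ΣP(t=0)Q(t=0) = 1.57×276 + 1.93×299 = 433.32 + 577.07 = 1010.39
link = 1150.46/1010.39 = 1.138630
Link t=1→t=2:
ΣP(t=2)Q(t=1) = 2.01×313 + 2.59×370 = 629.13 + 958.3 = 1587.43
ΣP(t=1)Q(t=1) = 1.98×313 + 2.02×370 = 619.74 + 747.4 = 1367.14
link = 1587.43/1367.14 = 1.161132
Link t=2→t=3:
ΣP(t=3)Q(t=2) = 2.13×298 + 2.27×404 = 634.74 + 917.08 = 1551.82
ΣP(t=2)Q(t=2) = 2.01×298 + 2.59×404 = 598.98 + 1046.36 = 1645.34
link = 1551.82/1645.34 = 0.943161
Chained index = 100 × 1.138630 × 1.161132 × 0.943161 = 124.6952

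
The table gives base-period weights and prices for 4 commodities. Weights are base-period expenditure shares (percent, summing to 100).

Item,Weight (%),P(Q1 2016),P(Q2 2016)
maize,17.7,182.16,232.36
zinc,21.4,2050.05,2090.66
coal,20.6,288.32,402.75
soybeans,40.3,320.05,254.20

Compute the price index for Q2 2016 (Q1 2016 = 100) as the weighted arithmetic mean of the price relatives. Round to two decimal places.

105.19

maize: 17.7 × (232.36/182.16) = 17.7 × 1.275582 = 22.5778
zinc: 21.4 × (2090.66/2050.05) = 21.4 × 1.019809 = 21.8239
coal: 20.6 × (402.75/288.32) = 20.6 × 1.396885 = 28.7758
soybeans: 40.3 × (254.20/320.05) = 40.3 × 0.794251 = 32.0083
Index = Σ wᵢ·(p₁ᵢ/p₀ᵢ) = 22.5778 + 21.8239 + 28.7758 + 32.0083 = 105.1859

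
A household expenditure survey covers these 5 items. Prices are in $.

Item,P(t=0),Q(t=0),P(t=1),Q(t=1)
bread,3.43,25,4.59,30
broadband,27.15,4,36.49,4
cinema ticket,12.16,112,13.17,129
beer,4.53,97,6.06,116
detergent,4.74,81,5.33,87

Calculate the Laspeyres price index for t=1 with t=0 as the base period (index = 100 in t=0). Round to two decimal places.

Laspeyres price index uses base-period quantities as weights.
ΣP(t=1)·Q(t=0) = 4.59×25 + 36.49×4 + 13.17×112 + 6.06×97 + 5.33×81 = 114.75 + 145.96 + 1475.04 + 587.82 + 431.73 = 2755.3
ΣP(t=0)·Q(t=0) = 3.43×25 + 27.15×4 + 12.16×112 + 4.53×97 + 4.74×81 = 85.75 + 108.6 + 1361.92 + 439.41 + 383.94 = 2379.62
Index = 2755.3 / 2379.62 × 100 = 115.7874

115.79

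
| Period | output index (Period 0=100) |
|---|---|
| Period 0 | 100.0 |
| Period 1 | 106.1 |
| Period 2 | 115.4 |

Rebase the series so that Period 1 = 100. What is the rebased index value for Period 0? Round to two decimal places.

94.25

Rebased(Period 0) = 100.0 / 106.1 × 100 = 94.2507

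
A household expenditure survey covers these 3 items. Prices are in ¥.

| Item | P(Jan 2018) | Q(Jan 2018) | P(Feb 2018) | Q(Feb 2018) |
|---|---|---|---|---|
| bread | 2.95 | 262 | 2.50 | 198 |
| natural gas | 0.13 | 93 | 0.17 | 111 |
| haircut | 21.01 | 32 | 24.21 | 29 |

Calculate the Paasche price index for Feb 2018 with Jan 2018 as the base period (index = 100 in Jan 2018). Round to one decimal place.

Paasche price index uses current-period quantities as weights.
ΣP(Feb 2018)·Q(Feb 2018) = 2.50×198 + 0.17×111 + 24.21×29 = 495 + 18.87 + 702.09 = 1215.96
ΣP(Jan 2018)·Q(Feb 2018) = 2.95×198 + 0.13×111 + 21.01×29 = 584.1 + 14.43 + 609.29 = 1207.82
Index = 1215.96 / 1207.82 × 100 = 100.6739

100.7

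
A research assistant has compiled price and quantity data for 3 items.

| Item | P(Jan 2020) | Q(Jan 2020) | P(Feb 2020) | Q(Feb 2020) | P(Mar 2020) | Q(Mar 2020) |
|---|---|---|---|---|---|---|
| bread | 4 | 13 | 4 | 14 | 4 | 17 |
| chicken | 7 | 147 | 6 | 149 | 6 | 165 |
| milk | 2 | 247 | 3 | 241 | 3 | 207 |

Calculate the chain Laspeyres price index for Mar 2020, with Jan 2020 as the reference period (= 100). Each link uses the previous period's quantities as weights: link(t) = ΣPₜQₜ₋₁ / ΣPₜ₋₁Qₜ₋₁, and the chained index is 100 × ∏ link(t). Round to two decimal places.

Link Jan 2020→Feb 2020:
ΣP(Feb 2020)Q(Jan 2020) = 4×13 + 6×147 + 3×247 = 52 + 882 + 741 = 1675
ΣP(Jan 2020)Q(Jan 2020) = 4×13 + 7×147 + 2×247 = 52 + 1029 + 494 = 1575
link = 1675/1575 = 1.063492
Link Feb 2020→Mar 2020:
ΣP(Mar 2020)Q(Feb 2020) = 4×14 + 6×149 + 3×241 = 56 + 894 + 723 = 1673
ΣP(Feb 2020)Q(Feb 2020) = 4×14 + 6×149 + 3×241 = 56 + 894 + 723 = 1673
link = 1673/1673 = 1.000000
Chained index = 100 × 1.063492 × 1.000000 = 106.3492

106.35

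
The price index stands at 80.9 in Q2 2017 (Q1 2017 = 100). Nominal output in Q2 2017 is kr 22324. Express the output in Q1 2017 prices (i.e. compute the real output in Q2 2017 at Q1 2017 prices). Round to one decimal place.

Real = Nominal ÷ (Index/100) = 22324 ÷ (80.9/100)
     = 22324 ÷ 0.809 = 27594.5612

27594.6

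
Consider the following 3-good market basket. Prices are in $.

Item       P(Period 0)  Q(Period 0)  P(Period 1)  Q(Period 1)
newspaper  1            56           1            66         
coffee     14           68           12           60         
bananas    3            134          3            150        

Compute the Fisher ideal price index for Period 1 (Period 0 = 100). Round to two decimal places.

90.75

Laspeyres component (base-period weights):
ΣP(Period 1)Q(Period 0) = 1×56 + 12×68 + 3×134 = 56 + 816 + 402 = 1274
ΣP(Period 0)Q(Period 0) = 1×56 + 14×68 + 3×134 = 56 + 952 + 402 = 1410
L = 1274 / 1410 × 100 = 90.3546
Paasche component (current-period weights):
ΣP(Period 1)Q(Period 1) = 1×66 + 12×60 + 3×150 = 66 + 720 + 450 = 1236
ΣP(Period 0)Q(Period 1) = 1×66 + 14×60 + 3×150 = 66 + 840 + 450 = 1356
P = 1236 / 1356 × 100 = 91.1504
Fisher = √(L × P) = √(90.3546 × 91.1504) = 90.7517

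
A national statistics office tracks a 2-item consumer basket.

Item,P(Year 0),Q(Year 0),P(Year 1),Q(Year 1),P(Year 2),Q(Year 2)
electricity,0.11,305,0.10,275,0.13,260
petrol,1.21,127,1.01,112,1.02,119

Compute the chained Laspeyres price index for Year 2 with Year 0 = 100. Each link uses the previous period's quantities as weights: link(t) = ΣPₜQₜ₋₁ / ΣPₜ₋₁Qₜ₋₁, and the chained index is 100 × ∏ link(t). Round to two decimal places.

90.45

Link Year 0→Year 1:
ΣP(Year 1)Q(Year 0) = 0.10×305 + 1.01×127 = 30.5 + 128.27 = 158.77
ΣP(Year 0)Q(Year 0) = 0.11×305 + 1.21×127 = 33.55 + 153.67 = 187.22
link = 158.77/187.22 = 0.848040
Link Year 1→Year 2:
ΣP(Year 2)Q(Year 1) = 0.13×275 + 1.02×112 = 35.75 + 114.24 = 149.99
ΣP(Year 1)Q(Year 1) = 0.10×275 + 1.01×112 = 27.5 + 113.12 = 140.62
link = 149.99/140.62 = 1.066633
Chained index = 100 × 0.848040 × 1.066633 = 90.4548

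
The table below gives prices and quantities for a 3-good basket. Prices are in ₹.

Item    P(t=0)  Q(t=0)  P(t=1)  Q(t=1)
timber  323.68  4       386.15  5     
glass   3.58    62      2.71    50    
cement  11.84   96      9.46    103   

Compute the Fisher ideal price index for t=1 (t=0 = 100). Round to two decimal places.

Laspeyres component (base-period weights):
ΣP(t=1)Q(t=0) = 386.15×4 + 2.71×62 + 9.46×96 = 1544.6 + 168.02 + 908.16 = 2620.78
ΣP(t=0)Q(t=0) = 323.68×4 + 3.58×62 + 11.84×96 = 1294.72 + 221.96 + 1136.64 = 2653.32
L = 2620.78 / 2653.32 × 100 = 98.7736
Paasche component (current-period weights):
ΣP(t=1)Q(t=1) = 386.15×5 + 2.71×50 + 9.46×103 = 1930.75 + 135.5 + 974.38 = 3040.63
ΣP(t=0)Q(t=1) = 323.68×5 + 3.58×50 + 11.84×103 = 1618.4 + 179 + 1219.52 = 3016.92
P = 3040.63 / 3016.92 × 100 = 100.7859
Fisher = √(L × P) = √(98.7736 × 100.7859) = 99.7747

99.77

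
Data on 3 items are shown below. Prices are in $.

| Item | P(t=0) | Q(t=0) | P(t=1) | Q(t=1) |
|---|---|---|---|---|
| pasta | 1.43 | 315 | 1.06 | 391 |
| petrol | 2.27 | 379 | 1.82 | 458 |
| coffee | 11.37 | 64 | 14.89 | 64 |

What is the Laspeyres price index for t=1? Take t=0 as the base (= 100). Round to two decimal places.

96.97

Laspeyres price index uses base-period quantities as weights.
ΣP(t=1)·Q(t=0) = 1.06×315 + 1.82×379 + 14.89×64 = 333.9 + 689.78 + 952.96 = 1976.64
ΣP(t=0)·Q(t=0) = 1.43×315 + 2.27×379 + 11.37×64 = 450.45 + 860.33 + 727.68 = 2038.46
Index = 1976.64 / 2038.46 × 100 = 96.9673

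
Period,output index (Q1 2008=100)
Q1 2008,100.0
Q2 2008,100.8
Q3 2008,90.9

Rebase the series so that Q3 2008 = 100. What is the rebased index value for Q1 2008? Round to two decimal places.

Rebased(Q1 2008) = 100.0 / 90.9 × 100 = 110.0110

110.01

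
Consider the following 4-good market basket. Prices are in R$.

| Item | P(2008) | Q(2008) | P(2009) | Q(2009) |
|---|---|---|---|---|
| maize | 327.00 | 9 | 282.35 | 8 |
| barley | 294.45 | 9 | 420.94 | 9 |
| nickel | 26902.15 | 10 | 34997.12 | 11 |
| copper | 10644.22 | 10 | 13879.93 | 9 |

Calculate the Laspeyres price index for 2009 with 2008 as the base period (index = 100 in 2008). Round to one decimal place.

Laspeyres price index uses base-period quantities as weights.
ΣP(2009)·Q(2008) = 282.35×9 + 420.94×9 + 34997.12×10 + 13879.93×10 = 2541.15 + 3788.46 + 349971.2 + 138799.3 = 495100.11
ΣP(2008)·Q(2008) = 327.00×9 + 294.45×9 + 26902.15×10 + 10644.22×10 = 2943 + 2650.05 + 269021.5 + 106442.2 = 381056.75
Index = 495100.11 / 381056.75 × 100 = 129.9282

129.9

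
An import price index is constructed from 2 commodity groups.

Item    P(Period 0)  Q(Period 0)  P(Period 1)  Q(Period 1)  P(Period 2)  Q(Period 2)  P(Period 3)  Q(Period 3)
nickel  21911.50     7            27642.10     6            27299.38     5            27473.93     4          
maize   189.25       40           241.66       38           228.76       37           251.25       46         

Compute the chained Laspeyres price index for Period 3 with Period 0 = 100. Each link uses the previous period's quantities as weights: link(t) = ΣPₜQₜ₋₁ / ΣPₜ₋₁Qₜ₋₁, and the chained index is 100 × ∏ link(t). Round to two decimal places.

125.85

Link Period 0→Period 1:
ΣP(Period 1)Q(Period 0) = 27642.10×7 + 241.66×40 = 193494.7 + 9666.4 = 203161.1
ΣP(Period 0)Q(Period 0) = 21911.50×7 + 189.25×40 = 153380.5 + 7570 = 160950.5
link = 203161.1/160950.5 = 1.262258
Link Period 1→Period 2:
ΣP(Period 2)Q(Period 1) = 27299.38×6 + 228.76×38 = 163796.28 + 8692.88 = 172489.16
ΣP(Period 1)Q(Period 1) = 27642.10×6 + 241.66×38 = 165852.6 + 9183.08 = 175035.68
link = 172489.16/175035.68 = 0.985451
Link Period 2→Period 3:
ΣP(Period 3)Q(Period 2) = 27473.93×5 + 251.25×37 = 137369.65 + 9296.25 = 146665.9
ΣP(Period 2)Q(Period 2) = 27299.38×5 + 228.76×37 = 136496.9 + 8464.12 = 144961.02
link = 146665.9/144961.02 = 1.011761
Chained index = 100 × 1.262258 × 0.985451 × 1.011761 = 125.8524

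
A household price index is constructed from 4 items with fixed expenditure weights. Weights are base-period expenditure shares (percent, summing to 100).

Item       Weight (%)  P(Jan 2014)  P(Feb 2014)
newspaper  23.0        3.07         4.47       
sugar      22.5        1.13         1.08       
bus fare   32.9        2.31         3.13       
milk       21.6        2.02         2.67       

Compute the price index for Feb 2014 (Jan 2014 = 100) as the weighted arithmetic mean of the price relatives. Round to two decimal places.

128.12

newspaper: 23.0 × (4.47/3.07) = 23.0 × 1.456026 = 33.4886
sugar: 22.5 × (1.08/1.13) = 22.5 × 0.955752 = 21.5044
bus fare: 32.9 × (3.13/2.31) = 32.9 × 1.354978 = 44.5788
milk: 21.6 × (2.67/2.02) = 21.6 × 1.321782 = 28.5505
Index = Σ wᵢ·(p₁ᵢ/p₀ᵢ) = 33.4886 + 21.5044 + 44.5788 + 28.5505 = 128.1223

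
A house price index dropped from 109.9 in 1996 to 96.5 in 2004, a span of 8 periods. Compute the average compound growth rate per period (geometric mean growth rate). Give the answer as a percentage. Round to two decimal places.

-1.61%

Growth factor = (96.5/109.9)^(1/8) = (0.878071)^(1/8) = 0.983878
Growth rate = 0.983878 − 1 = -0.016122 = -1.6122%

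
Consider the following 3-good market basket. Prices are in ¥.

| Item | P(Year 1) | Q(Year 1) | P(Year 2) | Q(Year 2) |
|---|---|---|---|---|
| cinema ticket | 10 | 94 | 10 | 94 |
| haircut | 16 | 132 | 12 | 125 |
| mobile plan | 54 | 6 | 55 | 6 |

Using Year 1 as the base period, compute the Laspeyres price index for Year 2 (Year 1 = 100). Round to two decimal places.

Laspeyres price index uses base-period quantities as weights.
ΣP(Year 2)·Q(Year 1) = 10×94 + 12×132 + 55×6 = 940 + 1584 + 330 = 2854
ΣP(Year 1)·Q(Year 1) = 10×94 + 16×132 + 54×6 = 940 + 2112 + 324 = 3376
Index = 2854 / 3376 × 100 = 84.5379

84.54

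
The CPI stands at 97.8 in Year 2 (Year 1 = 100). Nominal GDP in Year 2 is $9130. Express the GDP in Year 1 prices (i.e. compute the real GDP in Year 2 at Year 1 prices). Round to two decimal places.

Real = Nominal ÷ (Index/100) = 9130 ÷ (97.8/100)
     = 9130 ÷ 0.978 = 9335.3783

9335.38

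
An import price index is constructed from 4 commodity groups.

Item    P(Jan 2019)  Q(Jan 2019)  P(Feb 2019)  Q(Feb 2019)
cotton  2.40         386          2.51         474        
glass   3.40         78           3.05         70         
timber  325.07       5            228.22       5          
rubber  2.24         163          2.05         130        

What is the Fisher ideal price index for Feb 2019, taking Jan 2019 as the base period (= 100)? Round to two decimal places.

Laspeyres component (base-period weights):
ΣP(Feb 2019)Q(Jan 2019) = 2.51×386 + 3.05×78 + 228.22×5 + 2.05×163 = 968.86 + 237.9 + 1141.1 + 334.15 = 2682.01
ΣP(Jan 2019)Q(Jan 2019) = 2.40×386 + 3.40×78 + 325.07×5 + 2.24×163 = 926.4 + 265.2 + 1625.35 + 365.12 = 3182.07
L = 2682.01 / 3182.07 × 100 = 84.2851
Paasche component (current-period weights):
ΣP(Feb 2019)Q(Feb 2019) = 2.51×474 + 3.05×70 + 228.22×5 + 2.05×130 = 1189.74 + 213.5 + 1141.1 + 266.5 = 2810.84
ΣP(Jan 2019)Q(Feb 2019) = 2.40×474 + 3.40×70 + 325.07×5 + 2.24×130 = 1137.6 + 238 + 1625.35 + 291.2 = 3292.15
P = 2810.84 / 3292.15 × 100 = 85.3801
Fisher = √(L × P) = √(84.2851 × 85.3801) = 84.8308

84.83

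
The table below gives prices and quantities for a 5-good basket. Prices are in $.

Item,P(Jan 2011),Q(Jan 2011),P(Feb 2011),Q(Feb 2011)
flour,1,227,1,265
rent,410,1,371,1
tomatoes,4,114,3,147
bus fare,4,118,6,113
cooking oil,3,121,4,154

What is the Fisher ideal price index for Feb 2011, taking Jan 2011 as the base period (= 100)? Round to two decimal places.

109.74

Laspeyres component (base-period weights):
ΣP(Feb 2011)Q(Jan 2011) = 1×227 + 371×1 + 3×114 + 6×118 + 4×121 = 227 + 371 + 342 + 708 + 484 = 2132
ΣP(Jan 2011)Q(Jan 2011) = 1×227 + 410×1 + 4×114 + 4×118 + 3×121 = 227 + 410 + 456 + 472 + 363 = 1928
L = 2132 / 1928 × 100 = 110.5809
Paasche component (current-period weights):
ΣP(Feb 2011)Q(Feb 2011) = 1×265 + 371×1 + 3×147 + 6×113 + 4×154 = 265 + 371 + 441 + 678 + 616 = 2371
ΣP(Jan 2011)Q(Feb 2011) = 1×265 + 410×1 + 4×147 + 4×113 + 3×154 = 265 + 410 + 588 + 452 + 462 = 2177
P = 2371 / 2177 × 100 = 108.9113
Fisher = √(L × P) = √(110.5809 × 108.9113) = 109.7430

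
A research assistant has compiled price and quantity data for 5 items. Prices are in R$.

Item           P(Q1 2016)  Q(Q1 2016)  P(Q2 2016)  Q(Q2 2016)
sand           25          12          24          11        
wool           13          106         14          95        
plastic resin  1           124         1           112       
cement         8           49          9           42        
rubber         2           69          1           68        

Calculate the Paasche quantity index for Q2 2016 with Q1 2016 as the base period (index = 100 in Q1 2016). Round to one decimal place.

89.4

Paasche quantity index uses current-period prices as weights.
ΣP(Q2 2016)·Q(Q2 2016) = 24×11 + 14×95 + 1×112 + 9×42 + 1×68 = 264 + 1330 + 112 + 378 + 68 = 2152
ΣP(Q2 2016)·Q(Q1 2016) = 24×12 + 14×106 + 1×124 + 9×49 + 1×69 = 288 + 1484 + 124 + 441 + 69 = 2406
Index = 2152 / 2406 × 100 = 89.4431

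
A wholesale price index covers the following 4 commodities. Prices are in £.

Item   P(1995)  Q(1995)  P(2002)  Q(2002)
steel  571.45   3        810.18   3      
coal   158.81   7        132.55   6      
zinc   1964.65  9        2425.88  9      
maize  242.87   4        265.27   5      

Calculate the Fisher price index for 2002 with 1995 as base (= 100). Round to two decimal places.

122.29

Laspeyres component (base-period weights):
ΣP(2002)Q(1995) = 810.18×3 + 132.55×7 + 2425.88×9 + 265.27×4 = 2430.54 + 927.85 + 21832.92 + 1061.08 = 26252.39
ΣP(1995)Q(1995) = 571.45×3 + 158.81×7 + 1964.65×9 + 242.87×4 = 1714.35 + 1111.67 + 17681.85 + 971.48 = 21479.35
L = 26252.39 / 21479.35 × 100 = 122.2215
Paasche component (current-period weights):
ΣP(2002)Q(2002) = 810.18×3 + 132.55×6 + 2425.88×9 + 265.27×5 = 2430.54 + 795.3 + 21832.92 + 1326.35 = 26385.11
ΣP(1995)Q(2002) = 571.45×3 + 158.81×6 + 1964.65×9 + 242.87×5 = 1714.35 + 952.86 + 17681.85 + 1214.35 = 21563.41
P = 26385.11 / 21563.41 × 100 = 122.3606
Fisher = √(L × P) = √(122.2215 × 122.3606) = 122.2910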